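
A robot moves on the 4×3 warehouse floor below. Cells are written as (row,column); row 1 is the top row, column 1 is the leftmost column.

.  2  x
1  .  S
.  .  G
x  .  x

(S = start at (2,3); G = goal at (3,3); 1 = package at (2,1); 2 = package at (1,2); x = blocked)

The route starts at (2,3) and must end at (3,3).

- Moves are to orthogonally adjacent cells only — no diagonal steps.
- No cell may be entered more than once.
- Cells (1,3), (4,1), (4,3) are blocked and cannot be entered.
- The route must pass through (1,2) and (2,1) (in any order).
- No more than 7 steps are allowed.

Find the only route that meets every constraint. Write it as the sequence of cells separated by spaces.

The 7-move cap with required stops at (1,2), (2,1) leaves no slack for detours.
Route from (2,3): left to (2,2), up to (1,2), left to (1,1), 2× down (reaching (3,1)), 2× right (reaching (3,3)) — 7 moves in all.
Check: all required cells visited; 7 ≤ 7 moves.

(2,3) (2,2) (1,2) (1,1) (2,1) (3,1) (3,2) (3,3)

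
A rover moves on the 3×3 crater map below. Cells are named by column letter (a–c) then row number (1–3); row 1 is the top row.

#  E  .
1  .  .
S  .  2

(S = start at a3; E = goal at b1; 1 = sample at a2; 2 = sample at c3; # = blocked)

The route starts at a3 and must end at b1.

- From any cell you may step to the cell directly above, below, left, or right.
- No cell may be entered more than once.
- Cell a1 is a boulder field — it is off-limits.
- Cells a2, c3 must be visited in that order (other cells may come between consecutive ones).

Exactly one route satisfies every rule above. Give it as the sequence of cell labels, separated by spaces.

The waypoints must appear in the order a2, c3, with no cell reused.
Route from a3: up 1 to a2, right 1 to b2, down 1 to b3, right 1 to c3, up 2 to c1, left 1 to b1 — 7 moves in all.
Check: order respected (1 at step 1, 2 at step 4).

a3 a2 b2 b3 c3 c2 c1 b1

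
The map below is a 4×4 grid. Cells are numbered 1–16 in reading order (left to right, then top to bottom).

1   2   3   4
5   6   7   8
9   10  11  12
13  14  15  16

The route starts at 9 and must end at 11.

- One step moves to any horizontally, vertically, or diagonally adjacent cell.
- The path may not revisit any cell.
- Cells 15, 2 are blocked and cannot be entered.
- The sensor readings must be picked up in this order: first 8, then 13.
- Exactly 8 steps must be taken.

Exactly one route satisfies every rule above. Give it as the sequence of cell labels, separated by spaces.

9 6 3 8 7 10 13 14 11

The waypoints must appear in the order 8, 13, with no cell reused.
Route from 9: 2× up-right (reaching 3), down-right to 8, left to 7, 2× down-left (reaching 13), right to 14, up-right to 11 — 8 moves in all.
Check: order respected (8 at step 3, 13 at step 6); 8 moves as required.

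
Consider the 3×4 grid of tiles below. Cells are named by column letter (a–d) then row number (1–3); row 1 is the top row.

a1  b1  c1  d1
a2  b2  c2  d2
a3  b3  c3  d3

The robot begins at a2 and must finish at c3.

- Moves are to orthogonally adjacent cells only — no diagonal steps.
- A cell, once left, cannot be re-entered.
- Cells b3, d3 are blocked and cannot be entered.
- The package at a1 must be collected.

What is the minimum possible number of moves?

Any route passes through a1 somewhere between a2 and c3. Summing Manhattan distances along the two legs (a2 → a1 → c3) gives a lower bound of 1 + 4 = 5 moves.
A route of 5 moves achieves this: a2 → a1 → b1 → b2 → c2 → c3.
Since 5 matches the lower bound, it is optimal.

5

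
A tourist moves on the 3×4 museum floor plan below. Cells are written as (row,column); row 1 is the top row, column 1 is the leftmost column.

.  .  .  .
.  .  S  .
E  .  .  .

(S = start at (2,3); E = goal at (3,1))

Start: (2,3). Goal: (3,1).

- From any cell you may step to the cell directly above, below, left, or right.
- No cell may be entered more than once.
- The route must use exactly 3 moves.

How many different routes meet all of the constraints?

3

Need simple routes of exactly 3 moves from (2,3) to (3,1) (Manhattan distance 3, so 0 moves are spent on a detour and 0 undoing it).
Enumerating: (2,3) (3,3) (3,2) (3,1) | (2,3) (2,2) (3,2) (3,1) | (2,3) (2,2) (2,1) (3,1).
That gives 3 routes.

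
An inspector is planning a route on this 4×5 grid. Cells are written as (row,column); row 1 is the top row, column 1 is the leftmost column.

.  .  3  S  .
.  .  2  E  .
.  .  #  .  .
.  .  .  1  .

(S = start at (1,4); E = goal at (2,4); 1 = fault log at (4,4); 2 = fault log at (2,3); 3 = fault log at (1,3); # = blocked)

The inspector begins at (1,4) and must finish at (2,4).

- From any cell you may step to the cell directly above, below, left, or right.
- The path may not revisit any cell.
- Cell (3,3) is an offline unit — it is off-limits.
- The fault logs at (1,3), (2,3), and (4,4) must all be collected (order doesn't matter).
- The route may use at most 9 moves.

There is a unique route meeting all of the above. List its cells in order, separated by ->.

Any route must reach (1,3), (2,3), and (4,4) and still end at (2,4) within 9 moves, so the order of the required stops is forced.
Route from (1,4): left 1 to (1,3), down 1 to (2,3), left 1 to (2,2), down 2 to (4,2), right 2 to (4,4), up 2 to (2,4) — 9 moves in all.
Check: all required cells visited; 9 ≤ 9 moves.

(1,4) -> (1,3) -> (2,3) -> (2,2) -> (3,2) -> (4,2) -> (4,3) -> (4,4) -> (3,4) -> (2,4)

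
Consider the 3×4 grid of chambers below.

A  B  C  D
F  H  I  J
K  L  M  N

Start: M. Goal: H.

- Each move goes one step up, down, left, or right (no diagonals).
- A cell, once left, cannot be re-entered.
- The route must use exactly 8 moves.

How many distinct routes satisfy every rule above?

5

Need simple routes of exactly 8 moves from M to H (Manhattan distance 2, so 3 moves are spent on a detour and 3 undoing it).
Enumerating: M I C B A F K L H | M I J D C B A F H | M L K F A B C I H | M N J D C B A F H | M N J I C B A F H.
That gives 5 routes.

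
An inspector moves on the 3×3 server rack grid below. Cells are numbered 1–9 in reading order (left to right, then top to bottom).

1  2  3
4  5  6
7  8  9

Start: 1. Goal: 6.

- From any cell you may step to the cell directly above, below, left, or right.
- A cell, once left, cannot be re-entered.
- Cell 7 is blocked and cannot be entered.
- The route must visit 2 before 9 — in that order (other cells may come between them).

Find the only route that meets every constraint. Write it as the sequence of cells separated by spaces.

1 2 5 8 9 6

The waypoints must appear in the order 2, 9, with no cell reused.
Route from 1: right 1 to 2, down 2 to 8, right 1 to 9, up 1 to 6 — 5 moves in all.
Check: order respected (2 at step 1, 9 at step 4).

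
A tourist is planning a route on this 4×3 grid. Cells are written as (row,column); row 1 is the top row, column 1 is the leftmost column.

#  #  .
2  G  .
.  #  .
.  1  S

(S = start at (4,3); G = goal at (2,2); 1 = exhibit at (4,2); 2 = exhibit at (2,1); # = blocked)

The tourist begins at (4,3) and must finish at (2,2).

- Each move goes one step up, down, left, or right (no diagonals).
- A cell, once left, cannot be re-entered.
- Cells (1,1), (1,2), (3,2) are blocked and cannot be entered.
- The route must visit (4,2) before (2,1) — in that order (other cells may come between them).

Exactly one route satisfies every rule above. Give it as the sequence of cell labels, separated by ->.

The waypoints must appear in the order (4,2), (2,1), with no cell reused.
Route from (4,3): left 2 to (4,1), up 2 to (2,1), right 1 to (2,2) — 5 moves in all.
Check: order respected (1 at step 1, 2 at step 4).

(4,3) -> (4,2) -> (4,1) -> (3,1) -> (2,1) -> (2,2)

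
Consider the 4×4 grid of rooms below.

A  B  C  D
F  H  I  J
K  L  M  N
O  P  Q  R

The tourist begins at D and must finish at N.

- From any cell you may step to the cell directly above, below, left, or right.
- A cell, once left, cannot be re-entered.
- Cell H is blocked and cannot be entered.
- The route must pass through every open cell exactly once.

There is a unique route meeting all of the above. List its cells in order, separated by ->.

D -> J -> I -> C -> B -> A -> F -> K -> O -> P -> L -> M -> Q -> R -> N

Need to visit all 15 open cells exactly once, starting at D and ending at N.
Cell B has only two open neighbours (A and C), so the path must pass straight through it: one of those is the cell it's entered from and the other is where it exits.
Route from D: down 1 to J, left 1 to I, up 1 to C, left 2 to A, down 3 to O, right 1 to P, up 1 to L, right 1 to M, down 1 to Q, right 1 to R, up 1 to N — 14 moves in all.
Check: all 15 open cells covered.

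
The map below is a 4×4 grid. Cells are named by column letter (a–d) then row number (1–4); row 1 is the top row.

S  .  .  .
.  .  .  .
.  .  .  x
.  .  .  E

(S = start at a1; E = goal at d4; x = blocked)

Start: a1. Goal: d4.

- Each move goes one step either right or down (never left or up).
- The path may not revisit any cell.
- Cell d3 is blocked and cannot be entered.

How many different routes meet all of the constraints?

10

A right/down-only route from a1 to d4 makes exactly 3 down-moves and 3 right-moves in some order.
With no other constraints that would be C(6,3) = 20 routes.
Subtract routes through each blocked cell (inclusion–exclusion for overlaps): − through d3: 10 → 10.
That gives 10 routes.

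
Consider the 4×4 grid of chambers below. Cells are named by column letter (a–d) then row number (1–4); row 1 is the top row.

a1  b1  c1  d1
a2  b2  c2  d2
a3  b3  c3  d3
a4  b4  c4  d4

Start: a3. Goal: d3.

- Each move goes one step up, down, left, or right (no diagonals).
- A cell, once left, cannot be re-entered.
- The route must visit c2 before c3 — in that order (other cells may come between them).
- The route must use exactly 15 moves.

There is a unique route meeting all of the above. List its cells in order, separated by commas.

a3, a4, b4, b3, b2, a2, a1, b1, c1, d1, d2, c2, c3, c4, d4, d3

The waypoints must appear in the order c2, c3, with no cell reused.
Route from a3: down 1 to a4, right 1 to b4, up 2 to b2, left 1 to a2, up 1 to a1, right 3 to d1, down 1 to d2, left 1 to c2, down 2 to c4, right 1 to d4, up 1 to d3 — 15 moves in all.
Check: order respected (c2 at step 11, c3 at step 12); 15 moves as required.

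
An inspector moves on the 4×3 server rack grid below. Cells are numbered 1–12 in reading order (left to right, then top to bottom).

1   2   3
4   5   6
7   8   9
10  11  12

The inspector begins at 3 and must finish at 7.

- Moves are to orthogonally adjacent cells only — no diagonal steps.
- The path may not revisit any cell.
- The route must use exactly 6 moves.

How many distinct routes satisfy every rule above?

Need simple routes of exactly 6 moves from 3 to 7 (Manhattan distance 4, so 1 moves are spent on a detour and 1 undoing it).
Branch systematically from the start, pruning whenever the remaining move budget drops below the Manhattan distance to 7 or differs from it in parity. Grouping the completions by first move — via 6: 6; via 2: 3 — and summing: 6 + 3 = 9.
That gives 9 routes.

9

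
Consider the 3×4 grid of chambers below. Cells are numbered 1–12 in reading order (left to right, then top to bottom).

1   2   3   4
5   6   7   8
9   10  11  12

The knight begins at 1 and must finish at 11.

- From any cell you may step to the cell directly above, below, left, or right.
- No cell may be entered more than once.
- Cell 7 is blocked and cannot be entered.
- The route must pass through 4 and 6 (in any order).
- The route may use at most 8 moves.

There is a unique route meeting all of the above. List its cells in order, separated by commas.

The 8-move cap with required stops at 4, 6 leaves no slack for detours.
Route from 1: down to 5, right to 6, up to 2, 2× right (reaching 4), 2× down (reaching 12), left to 11 — 8 moves in all.
Check: all required cells visited; 8 ≤ 8 moves.

1, 5, 6, 2, 3, 4, 8, 12, 11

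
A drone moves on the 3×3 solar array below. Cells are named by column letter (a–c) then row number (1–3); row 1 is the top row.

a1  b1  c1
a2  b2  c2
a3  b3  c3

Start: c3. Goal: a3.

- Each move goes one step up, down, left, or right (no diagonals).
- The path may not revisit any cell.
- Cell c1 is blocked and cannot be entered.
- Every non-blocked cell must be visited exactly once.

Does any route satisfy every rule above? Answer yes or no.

no

Colour the cells like a checkerboard: each orthogonal step flips colour, so a Hamiltonian route alternates colours. Here there are 4 cells of one colour and 4 of the other, with start on the same colour as the goal — the counts and endpoints can't be arranged into an alternating sequence of length 8, so no Hamiltonian route exists.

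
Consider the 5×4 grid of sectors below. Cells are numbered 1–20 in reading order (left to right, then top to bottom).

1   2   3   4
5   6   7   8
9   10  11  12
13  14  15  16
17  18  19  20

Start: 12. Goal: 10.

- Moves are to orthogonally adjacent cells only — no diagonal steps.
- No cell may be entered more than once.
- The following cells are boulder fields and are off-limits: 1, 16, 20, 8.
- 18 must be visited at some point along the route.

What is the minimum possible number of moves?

Any route passes through 18 somewhere between 12 and 10. Summing Manhattan distances along the two legs (12 → 18 → 10) gives a lower bound of 4 + 2 = 6 moves.
A route of 6 moves achieves this: 12 → 11 → 15 → 19 → 18 → 14 → 10.
Since 6 matches the lower bound, it is optimal.

6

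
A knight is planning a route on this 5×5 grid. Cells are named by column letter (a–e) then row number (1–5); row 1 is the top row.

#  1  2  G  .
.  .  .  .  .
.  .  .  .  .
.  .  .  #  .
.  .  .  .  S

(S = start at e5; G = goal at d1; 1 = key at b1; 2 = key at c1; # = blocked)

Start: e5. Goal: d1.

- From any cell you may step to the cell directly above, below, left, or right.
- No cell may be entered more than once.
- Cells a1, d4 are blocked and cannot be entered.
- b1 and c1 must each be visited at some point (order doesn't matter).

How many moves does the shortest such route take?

Any route passes through b1 and c1 in some order between e5 and d1. Summing Manhattan distances along each leg and taking the cheapest ordering (e5 → b1 → c1 → d1) gives a lower bound of 7 + 1 + 1 = 9 moves.
A route of 9 moves achieves this: e5 → e4 → e3 → e2 → d2 → c2 → b2 → b1 → c1 → d1.
Since 9 matches the lower bound, it is optimal.

9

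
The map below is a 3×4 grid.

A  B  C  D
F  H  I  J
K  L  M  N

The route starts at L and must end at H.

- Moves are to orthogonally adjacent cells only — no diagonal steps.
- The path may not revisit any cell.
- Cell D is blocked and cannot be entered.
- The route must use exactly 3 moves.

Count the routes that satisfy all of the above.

Need simple routes of exactly 3 moves from L to H (Manhattan distance 1, so 1 moves are spent on a detour and 1 undoing it).
Enumerating: L K F H | L M I H.
That gives 2 routes.

2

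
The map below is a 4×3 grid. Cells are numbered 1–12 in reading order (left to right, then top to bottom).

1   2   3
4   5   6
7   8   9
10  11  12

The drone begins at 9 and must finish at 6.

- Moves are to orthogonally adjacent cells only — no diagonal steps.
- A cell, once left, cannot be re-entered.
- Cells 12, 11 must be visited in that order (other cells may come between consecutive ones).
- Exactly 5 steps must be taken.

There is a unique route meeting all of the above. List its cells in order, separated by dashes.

9 - 12 - 11 - 8 - 5 - 6

The waypoints must appear in the order 12, 11, with no cell reused.
Route from 9: down 1 to 12, left 1 to 11, up 2 to 5, right 1 to 6 — 5 moves in all.
Check: order respected (12 at step 1, 11 at step 2); 5 moves as required.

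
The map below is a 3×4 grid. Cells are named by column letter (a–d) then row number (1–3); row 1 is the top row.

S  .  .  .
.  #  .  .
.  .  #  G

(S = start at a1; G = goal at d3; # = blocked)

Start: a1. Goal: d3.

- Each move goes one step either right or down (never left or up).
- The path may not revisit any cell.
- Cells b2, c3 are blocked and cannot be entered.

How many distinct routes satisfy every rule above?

A right/down-only route from a1 to d3 makes exactly 2 down-moves and 3 right-moves in some order.
With no other constraints that would be C(5,2) = 10 routes.
Subtract routes through each blocked cell (inclusion–exclusion for overlaps): − through b2: 6 − through c3: 6 + through b2&c3: 4 → 2.
That gives 2 routes.

2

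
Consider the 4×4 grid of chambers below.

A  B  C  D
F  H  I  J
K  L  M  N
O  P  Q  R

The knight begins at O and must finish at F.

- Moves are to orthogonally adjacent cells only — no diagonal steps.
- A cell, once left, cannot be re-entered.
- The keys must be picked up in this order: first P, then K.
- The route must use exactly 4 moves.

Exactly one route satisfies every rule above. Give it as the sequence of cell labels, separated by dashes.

O - P - L - K - F

The waypoints must appear in the order P, K, with no cell reused.
Route from O: right 1 to P, up 1 to L, left 1 to K, up 1 to F — 4 moves in all.
Check: order respected (P at step 1, K at step 3); 4 moves as required.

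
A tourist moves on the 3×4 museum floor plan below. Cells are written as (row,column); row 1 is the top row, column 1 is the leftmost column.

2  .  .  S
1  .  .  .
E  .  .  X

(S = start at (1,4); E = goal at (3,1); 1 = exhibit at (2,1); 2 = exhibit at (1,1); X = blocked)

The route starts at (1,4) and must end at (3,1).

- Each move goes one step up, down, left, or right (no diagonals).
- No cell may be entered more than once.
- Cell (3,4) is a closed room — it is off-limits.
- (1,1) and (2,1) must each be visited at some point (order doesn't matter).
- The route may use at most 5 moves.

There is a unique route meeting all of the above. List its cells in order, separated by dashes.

Any route must reach (1,1) and (2,1) and still end at (3,1) within 5 moves, so the order of the required stops is forced.
Route from (1,4): 3× left (reaching (1,1)), 2× down (reaching (3,1)) — 5 moves in all.
Check: all required cells visited; 5 ≤ 5 moves.

(1,4) - (1,3) - (1,2) - (1,1) - (2,1) - (3,1)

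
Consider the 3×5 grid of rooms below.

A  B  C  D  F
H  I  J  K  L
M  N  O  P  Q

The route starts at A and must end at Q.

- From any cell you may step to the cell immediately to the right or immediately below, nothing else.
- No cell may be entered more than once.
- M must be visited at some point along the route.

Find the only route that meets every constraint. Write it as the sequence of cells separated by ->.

Moves only go right or down, so the column and row indices never decrease.
Route from A: down 2 to M, right 4 to Q — 6 moves in all.
Check: all required cells visited.

A -> H -> M -> N -> O -> P -> Q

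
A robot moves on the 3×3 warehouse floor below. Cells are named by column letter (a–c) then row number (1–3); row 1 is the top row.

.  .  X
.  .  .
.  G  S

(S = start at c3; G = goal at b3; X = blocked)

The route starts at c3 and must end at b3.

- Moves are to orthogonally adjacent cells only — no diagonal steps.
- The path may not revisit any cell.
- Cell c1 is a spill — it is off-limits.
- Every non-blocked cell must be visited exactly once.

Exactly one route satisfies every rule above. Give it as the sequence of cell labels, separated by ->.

Need to visit all 8 open cells exactly once, starting at c3 and ending at b3.
Cell c2 has only two open neighbours (c3 and b2), so the path must pass straight through it: one of those is the cell it's entered from and the other is where it exits.
Route from c3: up to c2, left to b2, up to b1, left to a1, 2× down (reaching a3), right to b3 — 7 moves in all.
Check: all 8 open cells covered.

c3 -> c2 -> b2 -> b1 -> a1 -> a2 -> a3 -> b3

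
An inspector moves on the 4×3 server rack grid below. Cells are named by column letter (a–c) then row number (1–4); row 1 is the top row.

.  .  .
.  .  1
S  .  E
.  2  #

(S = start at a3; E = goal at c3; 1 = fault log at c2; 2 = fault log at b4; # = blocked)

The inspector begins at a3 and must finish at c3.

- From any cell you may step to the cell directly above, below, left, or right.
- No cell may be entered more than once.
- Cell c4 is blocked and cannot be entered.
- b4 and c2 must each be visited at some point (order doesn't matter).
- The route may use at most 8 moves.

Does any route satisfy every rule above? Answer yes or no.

yes

One route that works: a3 → a4 → b4 → b3 → b2 → c2 → c3.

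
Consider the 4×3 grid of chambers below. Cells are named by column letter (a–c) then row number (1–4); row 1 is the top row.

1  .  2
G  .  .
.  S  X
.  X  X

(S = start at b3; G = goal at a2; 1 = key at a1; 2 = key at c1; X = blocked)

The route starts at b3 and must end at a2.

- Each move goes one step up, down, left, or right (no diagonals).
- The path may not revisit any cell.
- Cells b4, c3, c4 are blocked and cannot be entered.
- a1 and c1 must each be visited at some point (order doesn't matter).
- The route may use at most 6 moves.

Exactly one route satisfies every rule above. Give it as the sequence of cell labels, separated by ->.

The 6-move cap with required stops at a1, c1 leaves no slack for detours.
Route from b3: up to b2, right to c2, up to c1, 2× left (reaching a1), down to a2 — 6 moves in all.
Check: all required cells visited; 6 ≤ 6 moves.

b3 -> b2 -> c2 -> c1 -> b1 -> a1 -> a2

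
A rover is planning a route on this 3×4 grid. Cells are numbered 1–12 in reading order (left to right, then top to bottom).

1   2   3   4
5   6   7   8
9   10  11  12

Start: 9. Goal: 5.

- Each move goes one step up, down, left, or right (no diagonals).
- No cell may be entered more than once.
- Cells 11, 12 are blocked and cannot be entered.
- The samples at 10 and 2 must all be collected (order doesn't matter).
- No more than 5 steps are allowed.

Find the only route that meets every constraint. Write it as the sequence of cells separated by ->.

The 5-move cap with required stops at 10, 2 leaves no slack for detours.
Route from 9: right to 10, 2× up (reaching 2), left to 1, down to 5 — 5 moves in all.
Check: all required cells visited; 5 ≤ 5 moves.

9 -> 10 -> 6 -> 2 -> 1 -> 5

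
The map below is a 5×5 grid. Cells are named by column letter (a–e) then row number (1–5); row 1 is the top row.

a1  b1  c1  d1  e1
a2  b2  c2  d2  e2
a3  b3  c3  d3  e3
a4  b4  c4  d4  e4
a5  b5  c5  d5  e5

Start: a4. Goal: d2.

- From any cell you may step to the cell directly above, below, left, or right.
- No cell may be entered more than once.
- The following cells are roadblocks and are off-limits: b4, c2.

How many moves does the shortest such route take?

5

The Manhattan distance from a4 to d2 is |4−2| + |1−4| = 5, so at least 5 moves are needed.
A route of 5 moves achieves this: a4 → a3 → b3 → c3 → d3 → d2.
Since 5 matches the lower bound, it is optimal.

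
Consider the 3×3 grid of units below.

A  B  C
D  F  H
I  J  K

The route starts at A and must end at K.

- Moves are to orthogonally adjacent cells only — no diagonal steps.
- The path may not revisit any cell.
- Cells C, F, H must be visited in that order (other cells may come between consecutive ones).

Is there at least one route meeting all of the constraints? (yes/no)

no

Ignoring the required order, 4 revisit-free routes from A to K pass through all of C, F, and H; the waypoint orders that occur are F → C → H (2); C → H → F (2) — never C → F → H.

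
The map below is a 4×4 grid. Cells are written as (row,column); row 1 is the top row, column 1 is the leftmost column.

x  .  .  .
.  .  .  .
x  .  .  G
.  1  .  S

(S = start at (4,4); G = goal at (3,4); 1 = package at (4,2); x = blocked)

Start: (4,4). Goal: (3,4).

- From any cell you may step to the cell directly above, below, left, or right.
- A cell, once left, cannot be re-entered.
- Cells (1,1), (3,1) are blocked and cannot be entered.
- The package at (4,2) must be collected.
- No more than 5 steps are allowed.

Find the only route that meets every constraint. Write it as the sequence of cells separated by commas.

Any route must reach (4,2) and still end at (3,4) within 5 moves, so the order of the required stops is forced.
Route from (4,4): left 2 to (4,2), up 1 to (3,2), right 2 to (3,4) — 5 moves in all.
Check: all required cells visited; 5 ≤ 5 moves.

(4,4), (4,3), (4,2), (3,2), (3,3), (3,4)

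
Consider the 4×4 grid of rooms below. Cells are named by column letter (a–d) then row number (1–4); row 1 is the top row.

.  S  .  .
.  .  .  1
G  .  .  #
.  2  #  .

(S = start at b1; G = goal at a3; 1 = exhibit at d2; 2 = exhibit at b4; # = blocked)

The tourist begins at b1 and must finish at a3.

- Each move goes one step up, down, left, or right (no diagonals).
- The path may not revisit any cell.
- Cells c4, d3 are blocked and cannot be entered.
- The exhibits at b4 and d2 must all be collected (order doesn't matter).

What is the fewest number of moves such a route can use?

9

Any route passes through b4 and d2 in some order between b1 and a3. Summing Manhattan distances along each leg and taking the cheapest ordering (b1 → d2 → b4 → a3) gives a lower bound of 3 + 4 + 2 = 9 moves.
A route of 9 moves achieves this: b1 → c1 → d1 → d2 → c2 → c3 → b3 → b4 → a4 → a3.
Since 9 matches the lower bound, it is optimal.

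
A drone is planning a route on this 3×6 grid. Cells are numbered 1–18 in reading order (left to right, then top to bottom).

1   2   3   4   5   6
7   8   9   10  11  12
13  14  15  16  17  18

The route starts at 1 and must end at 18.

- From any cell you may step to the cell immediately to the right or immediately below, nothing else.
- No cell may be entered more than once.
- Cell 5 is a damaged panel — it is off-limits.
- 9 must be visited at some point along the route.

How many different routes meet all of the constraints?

A right/down-only route from 1 to 18 makes exactly 2 down-moves and 5 right-moves in some order.
With no other constraints that would be C(7,2) = 21 routes.
Split at 9 and multiply the segment counts (each segment already excludes blocked cells): 1→9: 3; 9→18: 4; product = 12.
That gives 12 routes.

12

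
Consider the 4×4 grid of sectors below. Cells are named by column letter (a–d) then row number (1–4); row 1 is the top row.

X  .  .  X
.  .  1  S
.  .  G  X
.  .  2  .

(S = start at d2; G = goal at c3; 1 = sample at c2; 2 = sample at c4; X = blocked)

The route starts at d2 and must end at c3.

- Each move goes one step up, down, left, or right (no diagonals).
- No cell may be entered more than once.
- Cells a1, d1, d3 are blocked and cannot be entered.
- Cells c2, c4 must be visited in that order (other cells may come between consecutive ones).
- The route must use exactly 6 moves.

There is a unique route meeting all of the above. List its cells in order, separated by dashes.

The waypoints must appear in the order c2, c4, with no cell reused.
Route from d2: 2× left (reaching b2), 2× down (reaching b4), right to c4, up to c3 — 6 moves in all.
Check: order respected (1 at step 1, 2 at step 5); 6 moves as required.

d2 - c2 - b2 - b3 - b4 - c4 - c3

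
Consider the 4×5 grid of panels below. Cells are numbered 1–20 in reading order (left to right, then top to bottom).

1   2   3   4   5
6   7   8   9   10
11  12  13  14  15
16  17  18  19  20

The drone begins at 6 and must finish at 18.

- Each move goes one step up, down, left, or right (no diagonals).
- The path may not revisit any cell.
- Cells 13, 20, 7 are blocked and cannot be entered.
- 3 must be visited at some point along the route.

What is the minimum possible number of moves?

8

Any route passes through 3 somewhere between 6 and 18. Summing Manhattan distances along the two legs (6 → 3 → 18) gives a lower bound of 3 + 3 = 6 moves.
That bound ignores the blocked cells. Measuring each leg by the fewest moves that actually steer around them (6→3: 3; 3→18: 5) raises the lower bound to 8.
A route of 8 moves exists: 6 → 1 → 2 → 3 → 8 → 9 → 14 → 19 → 18.
Since 8 matches that lower bound, it is optimal.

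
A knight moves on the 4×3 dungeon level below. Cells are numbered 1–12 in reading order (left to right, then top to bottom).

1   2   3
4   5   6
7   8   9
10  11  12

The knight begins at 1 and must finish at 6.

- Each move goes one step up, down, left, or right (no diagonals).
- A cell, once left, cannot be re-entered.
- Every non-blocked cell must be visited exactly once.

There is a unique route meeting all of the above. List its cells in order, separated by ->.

Need to visit all 12 open cells exactly once, starting at 1 and ending at 6.
Cell 12 has only two open neighbours (9 and 11), so the path must pass straight through it: one of those is the cell it's entered from and the other is where it exits.
Route from 1: down 3 to 10, right 2 to 12, up 1 to 9, left 1 to 8, up 2 to 2, right 1 to 3, down 1 to 6 — 11 moves in all.
Check: all 12 open cells covered.

1 -> 4 -> 7 -> 10 -> 11 -> 12 -> 9 -> 8 -> 5 -> 2 -> 3 -> 6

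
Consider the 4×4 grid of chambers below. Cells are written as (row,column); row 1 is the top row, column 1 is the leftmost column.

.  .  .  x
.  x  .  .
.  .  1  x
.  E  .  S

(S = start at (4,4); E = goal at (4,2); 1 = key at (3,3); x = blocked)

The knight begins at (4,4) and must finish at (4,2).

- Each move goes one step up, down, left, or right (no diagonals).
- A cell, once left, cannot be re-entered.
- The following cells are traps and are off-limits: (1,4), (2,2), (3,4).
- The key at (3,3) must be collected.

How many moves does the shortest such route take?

Any route passes through (3,3) somewhere between (4,4) and (4,2). Summing Manhattan distances along the two legs ((4,4) → (3,3) → (4,2)) gives a lower bound of 2 + 2 = 4 moves.
A route of 4 moves achieves this: (4,4) → (4,3) → (3,3) → (3,2) → (4,2).
Since 4 matches the lower bound, it is optimal.

4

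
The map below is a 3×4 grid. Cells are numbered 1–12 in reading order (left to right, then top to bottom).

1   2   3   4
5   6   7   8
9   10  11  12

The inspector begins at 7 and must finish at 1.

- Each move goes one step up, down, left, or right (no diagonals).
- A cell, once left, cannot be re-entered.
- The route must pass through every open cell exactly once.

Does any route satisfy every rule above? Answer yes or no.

yes

One route that works: 7 → 3 → 4 → 8 → 12 → 11 → 10 → 9 → 5 → 6 → 2 → 1.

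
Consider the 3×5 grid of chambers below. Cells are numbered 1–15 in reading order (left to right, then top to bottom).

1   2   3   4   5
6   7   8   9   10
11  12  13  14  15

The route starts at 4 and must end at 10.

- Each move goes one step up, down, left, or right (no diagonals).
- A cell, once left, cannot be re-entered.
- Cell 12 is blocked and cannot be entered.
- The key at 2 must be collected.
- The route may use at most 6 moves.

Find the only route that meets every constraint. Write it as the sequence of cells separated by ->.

4 -> 3 -> 2 -> 7 -> 8 -> 9 -> 10

Any route must reach 2 and still end at 10 within 6 moves, so the order of the required stops is forced.
Route from 4: 2× left (reaching 2), down to 7, 3× right (reaching 10) — 6 moves in all.
Check: all required cells visited; 6 ≤ 6 moves.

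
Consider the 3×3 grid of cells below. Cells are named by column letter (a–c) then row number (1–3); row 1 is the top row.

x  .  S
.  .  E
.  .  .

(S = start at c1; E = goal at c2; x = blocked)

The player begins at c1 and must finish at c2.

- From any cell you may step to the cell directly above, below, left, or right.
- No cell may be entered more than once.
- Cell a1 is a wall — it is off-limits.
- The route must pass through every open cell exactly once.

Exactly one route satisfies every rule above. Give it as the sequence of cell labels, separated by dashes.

c1 - b1 - b2 - a2 - a3 - b3 - c3 - c2

Need to visit all 8 open cells exactly once, starting at c1 and ending at c2.
Cell a3 has only two open neighbours (a2 and b3), so the path must pass straight through it: one of those is the cell it's entered from and the other is where it exits.
Route from c1: left 1 to b1, down 1 to b2, left 1 to a2, down 1 to a3, right 2 to c3, up 1 to c2 — 7 moves in all.
Check: all 8 open cells covered.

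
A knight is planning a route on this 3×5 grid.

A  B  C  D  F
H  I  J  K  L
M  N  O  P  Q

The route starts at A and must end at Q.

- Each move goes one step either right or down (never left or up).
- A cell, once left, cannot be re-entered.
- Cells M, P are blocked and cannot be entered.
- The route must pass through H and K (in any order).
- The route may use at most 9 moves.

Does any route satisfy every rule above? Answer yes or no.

yes

One route that works: A → H → I → J → K → L → Q.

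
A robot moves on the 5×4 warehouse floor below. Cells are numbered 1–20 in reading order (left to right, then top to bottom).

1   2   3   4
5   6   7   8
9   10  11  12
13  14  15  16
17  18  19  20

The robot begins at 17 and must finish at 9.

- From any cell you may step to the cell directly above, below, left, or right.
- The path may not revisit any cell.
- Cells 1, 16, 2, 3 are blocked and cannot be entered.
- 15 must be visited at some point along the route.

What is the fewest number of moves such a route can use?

6

Any route passes through 15 somewhere between 17 and 9. Summing Manhattan distances along the two legs (17 → 15 → 9) gives a lower bound of 3 + 3 = 6 moves.
A route of 6 moves achieves this: 17 → 13 → 14 → 15 → 11 → 10 → 9.
Since 6 matches the lower bound, it is optimal.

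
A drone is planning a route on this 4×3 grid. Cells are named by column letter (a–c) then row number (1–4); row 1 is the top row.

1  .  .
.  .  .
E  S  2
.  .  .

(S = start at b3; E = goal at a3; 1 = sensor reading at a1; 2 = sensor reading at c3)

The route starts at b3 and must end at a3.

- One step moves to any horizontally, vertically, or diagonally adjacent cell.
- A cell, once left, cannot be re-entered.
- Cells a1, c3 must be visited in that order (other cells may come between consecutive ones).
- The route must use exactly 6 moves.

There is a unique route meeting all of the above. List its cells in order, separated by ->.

The waypoints must appear in the order a1, c3, with no cell reused.
Route from b3: up-left 1 to a2, up 1 to a1, down-right 2 to c3, down-left 1 to b4, up-left 1 to a3 — 6 moves in all.
Check: order respected (1 at step 2, 2 at step 4); 6 moves as required.

b3 -> a2 -> a1 -> b2 -> c3 -> b4 -> a3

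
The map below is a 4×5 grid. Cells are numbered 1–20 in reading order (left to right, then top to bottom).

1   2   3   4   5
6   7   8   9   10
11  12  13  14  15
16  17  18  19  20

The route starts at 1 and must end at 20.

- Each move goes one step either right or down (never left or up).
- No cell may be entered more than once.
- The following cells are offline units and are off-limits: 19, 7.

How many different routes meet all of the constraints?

A right/down-only route from 1 to 20 makes exactly 3 down-moves and 4 right-moves in some order.
With no other constraints that would be C(7,3) = 35 routes.
Subtract routes through each blocked cell (inclusion–exclusion for overlaps): − through 7: 20 − through 19: 20 + through 7&19: 12 → 7.
That gives 7 routes.

7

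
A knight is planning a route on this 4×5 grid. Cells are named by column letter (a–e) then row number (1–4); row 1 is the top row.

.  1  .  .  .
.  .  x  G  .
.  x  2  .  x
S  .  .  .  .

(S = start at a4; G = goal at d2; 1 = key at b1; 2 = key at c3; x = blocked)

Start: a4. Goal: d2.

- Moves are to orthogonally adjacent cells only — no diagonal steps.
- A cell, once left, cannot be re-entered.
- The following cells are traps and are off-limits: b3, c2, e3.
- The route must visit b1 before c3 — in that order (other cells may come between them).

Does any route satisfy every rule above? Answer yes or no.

Even ignoring the required order, no revisit-free route from a4 to d2 manages to pass through all of b1 and c3: branching out from a4, every path either misses one of them or, having collected them, can no longer reach d2 without re-entering a cell.

no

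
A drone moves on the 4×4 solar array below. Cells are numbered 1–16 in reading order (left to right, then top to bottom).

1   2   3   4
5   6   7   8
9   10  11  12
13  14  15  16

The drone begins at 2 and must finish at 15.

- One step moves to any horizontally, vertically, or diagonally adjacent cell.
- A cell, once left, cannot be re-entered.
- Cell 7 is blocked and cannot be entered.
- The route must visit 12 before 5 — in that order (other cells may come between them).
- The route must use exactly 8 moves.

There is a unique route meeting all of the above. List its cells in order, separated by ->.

The waypoints must appear in the order 12, 5, with no cell reused.
Route from 2: right to 3, down-right to 8, down to 12, left to 11, up-left to 6, left to 5, 2× down-right (reaching 15) — 8 moves in all.
Check: order respected (12 at step 3, 5 at step 6); 8 moves as required.

2 -> 3 -> 8 -> 12 -> 11 -> 6 -> 5 -> 10 -> 15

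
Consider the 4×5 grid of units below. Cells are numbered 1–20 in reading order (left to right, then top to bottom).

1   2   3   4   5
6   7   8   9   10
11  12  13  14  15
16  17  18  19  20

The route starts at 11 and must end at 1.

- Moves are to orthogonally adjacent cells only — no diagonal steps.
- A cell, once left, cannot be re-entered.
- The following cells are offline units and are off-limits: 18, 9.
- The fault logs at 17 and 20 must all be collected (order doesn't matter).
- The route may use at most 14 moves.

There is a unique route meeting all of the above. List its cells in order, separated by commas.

11, 16, 17, 12, 13, 14, 19, 20, 15, 10, 5, 4, 3, 2, 1

Any route must reach 17 and 20 and still end at 1 within 14 moves, so the order of the required stops is forced.
Route from 11: down 1 to 16, right 1 to 17, up 1 to 12, right 2 to 14, down 1 to 19, right 1 to 20, up 3 to 5, left 4 to 1 — 14 moves in all.
Check: all required cells visited; 14 ≤ 14 moves.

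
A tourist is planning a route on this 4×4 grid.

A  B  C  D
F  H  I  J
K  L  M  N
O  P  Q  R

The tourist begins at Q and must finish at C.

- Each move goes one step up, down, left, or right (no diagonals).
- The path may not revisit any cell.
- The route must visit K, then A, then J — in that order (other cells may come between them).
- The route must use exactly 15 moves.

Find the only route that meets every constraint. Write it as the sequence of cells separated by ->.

The waypoints must appear in the order K, A, J, with no cell reused.
Route from Q: right to R, up to N, 2× left (reaching L), down to P, left to O, 3× up (reaching A), right to B, down to H, 2× right (reaching J), up to D, left to C — 15 moves in all.
Check: order respected (K at step 7, A at step 9, J at step 13); 15 moves as required.

Q -> R -> N -> M -> L -> P -> O -> K -> F -> A -> B -> H -> I -> J -> D -> C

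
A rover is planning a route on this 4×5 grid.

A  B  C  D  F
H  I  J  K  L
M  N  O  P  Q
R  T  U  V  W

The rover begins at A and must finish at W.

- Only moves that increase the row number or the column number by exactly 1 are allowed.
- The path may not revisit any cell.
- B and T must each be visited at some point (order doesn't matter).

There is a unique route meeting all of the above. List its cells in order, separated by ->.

Moves only go right or down, so the column and row indices never decrease.
Route from A: right to B, 3× down (reaching T), 3× right (reaching W) — 7 moves in all.
Check: all required cells visited.

A -> B -> I -> N -> T -> U -> V -> W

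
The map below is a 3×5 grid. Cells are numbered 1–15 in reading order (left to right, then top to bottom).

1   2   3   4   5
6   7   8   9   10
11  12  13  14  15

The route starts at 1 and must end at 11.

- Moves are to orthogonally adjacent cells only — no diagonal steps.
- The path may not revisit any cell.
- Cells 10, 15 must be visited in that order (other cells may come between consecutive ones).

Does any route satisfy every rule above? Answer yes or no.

One route that works: 1 → 6 → 7 → 8 → 9 → 10 → 15 → 14 → 13 → 12 → 11.

yes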